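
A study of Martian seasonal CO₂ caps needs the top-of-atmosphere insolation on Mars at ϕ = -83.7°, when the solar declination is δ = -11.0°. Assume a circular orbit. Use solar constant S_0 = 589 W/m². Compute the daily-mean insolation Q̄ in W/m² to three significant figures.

Q̄ ≈ 112 W/m²

cos h₀ = −tan(-83.7°) tan(-11.000°) = -1.7607 ≤ −1 ⇒ polar day, h₀ = π.
Bracket: h₀ sin ϕ sin δ + cos ϕ cos δ sin h₀ = 3.1416×-0.99396×-0.19081 + 0.10973×0.98163×0.00000 = 0.595828 + 0.000000 = 0.595828.
Q̄ = (S_0/π) × [bracket] = (589/π) × 0.595828 = 111.7 W/m².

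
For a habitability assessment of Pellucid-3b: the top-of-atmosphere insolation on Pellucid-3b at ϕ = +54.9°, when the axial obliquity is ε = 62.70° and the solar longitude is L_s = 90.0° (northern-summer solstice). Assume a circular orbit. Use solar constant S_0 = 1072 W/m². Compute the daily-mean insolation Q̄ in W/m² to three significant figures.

Q̄ ≈ 779 W/m²

Solar declination: sin δ = sin ε · sin L_s = sin 62.70° × sin 90.0° = 0.88862, so δ = +62.700°.
cos h₀ = −tan(+54.9°) tan(+62.700°) = -2.7567 ≤ −1 ⇒ polar day, h₀ = π.
Bracket: h₀ sin ϕ sin δ + cos ϕ cos δ sin h₀ = 3.1416×0.81815×0.88862 + 0.57501×0.45865×0.00000 = 2.284020 + 0.000000 = 2.284020.
Q̄ = (S_0/π) × [bracket] = (1072/π) × 2.284020 = 779.4 W/m².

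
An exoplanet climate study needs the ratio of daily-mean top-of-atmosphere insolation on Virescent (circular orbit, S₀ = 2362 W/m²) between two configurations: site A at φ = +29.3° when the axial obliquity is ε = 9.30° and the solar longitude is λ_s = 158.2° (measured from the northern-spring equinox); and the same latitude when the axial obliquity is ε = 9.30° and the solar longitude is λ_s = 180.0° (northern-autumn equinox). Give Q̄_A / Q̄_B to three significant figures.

— Configuration A (φ=+29.3°):
Solar declination: sin δ = sin ε · sin λ_s = sin 9.30° × sin 158.2° = 0.06001, so δ = +3.441°.
cos H₀ = −tan(+29.3°) tan(+3.441°) = -0.0337, H₀ = 1.6045 rad.
Bracket: H₀ sin φ sin δ + cos φ cos δ sin H₀ = 1.6045×0.48938×0.06001 + 0.87207×0.99820×0.99943 = 0.047120 + 0.870004 = 0.917124.
Q̄ = (S₀/π) × [bracket] = (2362/π) × 0.917124 = 689.54 W/m².
— Configuration B (φ=+29.3°):
Solar declination: sin δ = sin ε · sin λ_s = sin 9.30° × sin 180.0° = 0.00000, so δ = +0.000°.
cos H₀ = −tan(+29.3°) tan(+0.000°) = -0.0000, H₀ = 1.5708 rad.
Bracket: H₀ sin φ sin δ + cos φ cos δ sin H₀ = 1.5708×0.48938×0.00000 + 0.87207×1.00000×1.00000 = 0.000000 + 0.872070 = 0.872070.
Q̄ = (S₀/π) × [bracket] = (2362/π) × 0.872070 = 655.66 W/m².
Ratio Q̄_A / Q̄_B = 689.54 / 655.66 = 1.052.

Q̄_A / Q̄_B ≈ 1.05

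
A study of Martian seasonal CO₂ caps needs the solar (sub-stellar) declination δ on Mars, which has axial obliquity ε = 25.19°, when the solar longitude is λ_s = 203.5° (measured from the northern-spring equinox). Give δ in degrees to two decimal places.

δ = -9.77°

sin δ = sin ε · sin λ_s = sin 25.19° × sin 203.5° = -0.169716.
δ = arcsin(-0.169716) = -9.77°.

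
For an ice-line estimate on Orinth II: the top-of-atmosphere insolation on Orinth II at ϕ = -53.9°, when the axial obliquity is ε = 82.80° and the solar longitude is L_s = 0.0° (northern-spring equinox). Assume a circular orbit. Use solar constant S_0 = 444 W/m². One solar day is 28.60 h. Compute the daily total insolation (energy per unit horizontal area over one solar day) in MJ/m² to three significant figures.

Solar declination: sin δ = sin ε · sin L_s = sin 82.80° × sin 0.0° = 0.00000, so δ = +0.000°.
cos h₀ = −tan(-53.9°) tan(+0.000°) = 0.0000, h₀ = 1.5708 rad.
Bracket: h₀ sin ϕ sin δ + cos ϕ cos δ sin h₀ = 1.5708×-0.80799×0.00000 + 0.58920×1.00000×1.00000 = -0.000000 + 0.589200 = 0.589200.
Q̄ = (S_0/π) × [bracket] = (444/π) × 0.589200 = 83.271 W/m².
Daily total = Q̄ × 28.60 h × 3600 s/h = 83.271 × 28.60 × 3600 / 10⁶ = 8.574 MJ/m².

8.57 MJ/m²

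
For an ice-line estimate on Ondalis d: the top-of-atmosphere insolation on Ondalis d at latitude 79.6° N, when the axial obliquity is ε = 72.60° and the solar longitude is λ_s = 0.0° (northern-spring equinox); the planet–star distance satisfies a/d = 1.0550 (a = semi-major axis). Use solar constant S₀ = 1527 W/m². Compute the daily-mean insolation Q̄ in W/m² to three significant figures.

Solar declination: sin δ = sin ε · sin λ_s = sin 72.60° × sin 0.0° = 0.00000, so δ = +0.000°.
cos H₀ = −tan(+79.6°) tan(+0.000°) = -0.0000, H₀ = 1.5708 rad.
Bracket: H₀ sin φ sin δ + cos φ cos δ sin H₀ = 1.5708×0.98357×0.00000 + 0.18052×1.00000×1.00000 = 0.000000 + 0.180520 = 0.180520.
Inverse-square distance factor (a/d)² = 1.0550² = 1.113025.
Q̄ = (S₀/π) × 1.113025 × [bracket] = (1527/π) × 1.113025 × 0.180520 = 97.66 W/m².

Q̄ ≈ 97.7 W/m²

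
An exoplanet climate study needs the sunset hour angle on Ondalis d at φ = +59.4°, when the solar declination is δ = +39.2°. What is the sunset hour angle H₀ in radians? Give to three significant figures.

H₀ = 3.14 rad

Sunrise equation: cos H₀ = −tan φ · tan δ = -1.3791 ≤ −1, so the host star never sets (polar day) and H₀ = π.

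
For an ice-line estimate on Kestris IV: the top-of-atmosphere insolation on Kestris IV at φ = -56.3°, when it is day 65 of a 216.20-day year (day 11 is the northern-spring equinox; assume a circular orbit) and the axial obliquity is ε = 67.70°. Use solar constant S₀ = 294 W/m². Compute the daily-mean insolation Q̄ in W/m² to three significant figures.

Solar longitude: λ_s = 360° × (65 − 11)/216.20 = 89.917°.
sin δ = sin 67.70° × sin 89.917° = 0.92521, so δ = +67.700°.
cos H₀ = −tan(-56.3°) tan(+67.700°) = 3.6560 ≥ 1 ⇒ polar night, H₀ = 0 and Q̄ = 0.

Q̄ ≈ 0.00 W/m²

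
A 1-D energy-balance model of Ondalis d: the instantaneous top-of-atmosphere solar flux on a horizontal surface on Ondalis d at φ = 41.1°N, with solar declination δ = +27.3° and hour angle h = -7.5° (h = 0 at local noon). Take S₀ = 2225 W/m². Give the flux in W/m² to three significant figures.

cos θ_z = sin φ sin δ + cos φ cos δ cos h = 0.301505 + 0.663901 = 0.965406.
Flux = S₀ · cos θ_z = 2225 × 0.965406 = 2148 W/m².

2.15e+03 W/m²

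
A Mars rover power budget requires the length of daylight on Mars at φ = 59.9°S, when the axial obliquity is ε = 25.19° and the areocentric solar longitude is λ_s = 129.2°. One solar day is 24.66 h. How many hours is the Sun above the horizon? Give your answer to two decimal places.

sin δ = sin 25.19° × sin 129.2° = 0.32983, so δ = +19.259°.
cos H₀ = −tan φ · tan δ = −tan(-59.9°) × tan(+19.259°) = 0.6027, so H₀ = 0.9239 rad = 52.94°.
Daylight = 2H₀/(2π) × 24.66 h = (0.9239/π) × 24.66 = 7.25 h.

7.25 h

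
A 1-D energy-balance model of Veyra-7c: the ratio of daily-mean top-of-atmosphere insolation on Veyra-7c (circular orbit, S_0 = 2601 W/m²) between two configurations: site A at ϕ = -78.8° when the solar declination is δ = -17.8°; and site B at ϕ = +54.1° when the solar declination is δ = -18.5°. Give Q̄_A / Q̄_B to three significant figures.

Q̄_A / Q̄_B ≈ 4.43

— Configuration A (ϕ=-78.8°):
cos h₀ = −tan(-78.8°) tan(-17.800°) = -1.6215 ≤ −1 ⇒ polar day, h₀ = π.
Bracket: h₀ sin ϕ sin δ + cos ϕ cos δ sin h₀ = 3.1416×-0.98096×-0.30570 + 0.19423×0.95213×0.00000 = 0.942101 + 0.000000 = 0.942101.
Q̄ = (S_0/π) × [bracket] = (2601/π) × 0.942101 = 779.99 W/m².
— Configuration B (ϕ=+54.1°):
cos h₀ = −tan(+54.1°) tan(-18.500°) = 0.4622, h₀ = 1.0903 rad.
Bracket: h₀ sin ϕ sin δ + cos ϕ cos δ sin h₀ = 1.0903×0.81004×-0.31730 + 0.58637×0.94832×0.88676 = -0.280235 + 0.493097 = 0.212862.
Q̄ = (S_0/π) × [bracket] = (2601/π) × 0.212862 = 176.23 W/m².
Ratio Q̄_A / Q̄_B = 779.99 / 176.23 = 4.426.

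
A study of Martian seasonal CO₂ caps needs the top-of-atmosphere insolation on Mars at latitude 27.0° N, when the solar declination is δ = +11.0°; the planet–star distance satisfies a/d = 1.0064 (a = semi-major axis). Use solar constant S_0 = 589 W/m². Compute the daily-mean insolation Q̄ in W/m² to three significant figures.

cos h₀ = −tan(+27.0°) tan(+11.000°) = -0.0990, h₀ = 1.6700 rad.
Bracket: h₀ sin ϕ sin δ + cos ϕ cos δ sin h₀ = 1.6700×0.45399×0.19081 + 0.89101×0.98163×0.99508 = 0.144665 + 0.870339 = 1.015004.
Inverse-square distance factor (a/d)² = 1.0064² = 1.012841.
Q̄ = (S_0/π) × 1.012841 × [bracket] = (589/π) × 1.012841 × 1.015004 = 192.7 W/m².

Q̄ ≈ 193 W/m²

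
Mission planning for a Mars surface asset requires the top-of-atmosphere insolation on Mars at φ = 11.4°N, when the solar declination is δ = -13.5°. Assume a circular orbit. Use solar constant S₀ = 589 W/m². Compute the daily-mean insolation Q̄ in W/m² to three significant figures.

Q̄ ≈ 165 W/m²

cos H₀ = −tan(+11.4°) tan(-13.500°) = 0.0484, H₀ = 1.5224 rad.
Bracket: H₀ sin φ sin δ + cos φ cos δ sin H₀ = 1.5224×0.19766×-0.23345 + 0.98027×0.97237×0.99883 = -0.070249 + 0.952070 = 0.881821.
Q̄ = (S₀/π) × [bracket] = (589/π) × 0.881821 = 165.3 W/m².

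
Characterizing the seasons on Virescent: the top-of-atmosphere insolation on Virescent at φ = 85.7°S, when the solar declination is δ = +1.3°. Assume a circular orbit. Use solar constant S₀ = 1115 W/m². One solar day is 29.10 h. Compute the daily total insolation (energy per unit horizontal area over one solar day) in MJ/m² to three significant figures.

1.59 MJ/m²

cos H₀ = −tan(-85.7°) tan(+1.300°) = 0.3018, H₀ = 1.2642 rad.
Bracket: H₀ sin φ sin δ + cos φ cos δ sin H₀ = 1.2642×-0.99719×0.02269 + 0.07498×0.99974×0.95337 = -0.028604 + 0.071465 = 0.042861.
Q̄ = (S₀/π) × [bracket] = (1115/π) × 0.042861 = 15.212 W/m².
Daily total = Q̄ × 29.10 h × 3600 s/h = 15.212 × 29.10 × 3600 / 10⁶ = 1.594 MJ/m².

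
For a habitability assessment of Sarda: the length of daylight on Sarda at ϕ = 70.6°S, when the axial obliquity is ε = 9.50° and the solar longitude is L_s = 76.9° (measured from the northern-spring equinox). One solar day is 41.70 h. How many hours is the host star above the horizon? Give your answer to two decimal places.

14.47 h

Solar declination: sin δ = sin ε · sin L_s = sin 9.50° × sin 76.9° = 0.16075, so δ = +9.251°.
cos h₀ = −tan ϕ · tan δ = −tan(-70.6°) × tan(+9.251°) = 0.4625, so h₀ = 1.0900 rad = 62.45°.
Daylight = 2h₀/(2π) × 41.70 h = (1.0900/π) × 41.70 = 14.47 h.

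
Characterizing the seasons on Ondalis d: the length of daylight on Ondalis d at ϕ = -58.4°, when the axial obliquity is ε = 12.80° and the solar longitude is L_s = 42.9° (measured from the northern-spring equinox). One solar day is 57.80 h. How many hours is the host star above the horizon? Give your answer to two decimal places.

Solar declination: sin δ = sin ε · sin L_s = sin 12.80° × sin 42.9° = 0.15081, so δ = +8.674°.
cos h₀ = −tan ϕ · tan δ = −tan(-58.4°) × tan(+8.674°) = 0.2480, so h₀ = 1.3202 rad = 75.64°.
Daylight = 2h₀/(2π) × 57.80 h = (1.3202/π) × 57.80 = 24.29 h.

24.29 h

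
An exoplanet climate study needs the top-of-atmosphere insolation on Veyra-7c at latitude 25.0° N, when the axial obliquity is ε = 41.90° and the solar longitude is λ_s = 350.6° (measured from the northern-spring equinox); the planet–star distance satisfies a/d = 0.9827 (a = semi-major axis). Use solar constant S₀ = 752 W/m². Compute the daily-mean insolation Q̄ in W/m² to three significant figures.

Q̄ ≈ 192 W/m²

Solar declination: sin δ = sin ε · sin λ_s = sin 41.90° × sin 350.6° = -0.10907, so δ = -6.262°.
cos H₀ = −tan(+25.0°) tan(-6.262°) = 0.0512, H₀ = 1.5196 rad.
Bracket: H₀ sin φ sin δ + cos φ cos δ sin H₀ = 1.5196×0.42262×-0.10907 + 0.90631×0.99403×0.99869 = -0.070046 + 0.899719 = 0.829673.
Inverse-square distance factor (a/d)² = 0.9827² = 0.965699.
Q̄ = (S₀/π) × 0.965699 × [bracket] = (752/π) × 0.965699 × 0.829673 = 191.8 W/m².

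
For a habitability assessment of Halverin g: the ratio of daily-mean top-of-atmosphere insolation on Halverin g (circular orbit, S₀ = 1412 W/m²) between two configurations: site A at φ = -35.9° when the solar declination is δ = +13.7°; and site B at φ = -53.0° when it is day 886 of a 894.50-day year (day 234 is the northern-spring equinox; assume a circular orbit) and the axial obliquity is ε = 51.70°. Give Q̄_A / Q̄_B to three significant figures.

— Configuration A (φ=-35.9°):
cos H₀ = −tan(-35.9°) tan(+13.700°) = 0.1765, H₀ = 1.3934 rad.
Bracket: H₀ sin φ sin δ + cos φ cos δ sin H₀ = 1.3934×-0.58637×0.23684 + 0.81004×0.97155×0.98431 = -0.193510 + 0.774646 = 0.581136.
Q̄ = (S₀/π) × [bracket] = (1412/π) × 0.581136 = 261.19 W/m².
— Configuration B (φ=-53.0°):
Solar longitude: λ_s = 360° × (886 − 234)/894.50 = 262.404°.
sin δ = sin 51.70° × sin 262.404° = -0.77789, so δ = -51.068°.
cos H₀ = −tan(-53.0°) tan(-51.068°) = -1.6427 ≤ −1 ⇒ polar day, H₀ = π.
Bracket: H₀ sin φ sin δ + cos φ cos δ sin H₀ = 3.1416×-0.79864×-0.77789 + 0.60182×0.62840×0.00000 = 1.951732 + 0.000000 = 1.951732.
Q̄ = (S₀/π) × [bracket] = (1412/π) × 1.951732 = 877.21 W/m².
Ratio Q̄_A / Q̄_B = 261.19 / 877.21 = 0.2978.

Q̄_A / Q̄_B ≈ 0.298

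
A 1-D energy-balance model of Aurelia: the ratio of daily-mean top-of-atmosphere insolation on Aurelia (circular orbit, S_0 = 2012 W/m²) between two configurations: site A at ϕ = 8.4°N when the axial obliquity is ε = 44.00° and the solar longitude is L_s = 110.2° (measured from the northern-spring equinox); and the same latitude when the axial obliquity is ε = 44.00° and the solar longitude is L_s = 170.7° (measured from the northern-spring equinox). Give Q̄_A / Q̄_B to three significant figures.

— Configuration A (ϕ=+8.4°):
Solar declination: sin δ = sin ε · sin L_s = sin 44.00° × sin 110.2° = 0.65193, so δ = +40.687°.
cos h₀ = −tan(+8.4°) tan(+40.687°) = -0.1270, h₀ = 1.6981 rad.
Bracket: h₀ sin ϕ sin δ + cos ϕ cos δ sin h₀ = 1.6981×0.14608×0.65193 + 0.98927×0.75828×0.99191 = 0.161717 + 0.744075 = 0.905792.
Q̄ = (S_0/π) × [bracket] = (2012/π) × 0.905792 = 580.10 W/m².
— Configuration B (ϕ=+8.4°):
Solar declination: sin δ = sin ε · sin L_s = sin 44.00° × sin 170.7° = 0.11226, so δ = +6.446°.
cos h₀ = −tan(+8.4°) tan(+6.446°) = -0.0167, h₀ = 1.5875 rad.
Bracket: h₀ sin ϕ sin δ + cos ϕ cos δ sin h₀ = 1.5875×0.14608×0.11226 + 0.98927×0.99368×0.99986 = 0.026033 + 0.982880 = 1.008913.
Q̄ = (S_0/π) × [bracket] = (2012/π) × 1.008913 = 646.15 W/m².
Ratio Q̄_A / Q̄_B = 580.10 / 646.15 = 0.8978.

Q̄_A / Q̄_B ≈ 0.898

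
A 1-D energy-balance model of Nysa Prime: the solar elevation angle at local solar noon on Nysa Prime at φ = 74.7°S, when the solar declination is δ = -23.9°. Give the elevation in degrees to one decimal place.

39.2°

At local noon the hour angle is zero, so the zenith angle equals |φ − δ| = |-74.7° − (-23.900°)| = 50.800°.
Elevation = 90° − 50.800° = 39.2°.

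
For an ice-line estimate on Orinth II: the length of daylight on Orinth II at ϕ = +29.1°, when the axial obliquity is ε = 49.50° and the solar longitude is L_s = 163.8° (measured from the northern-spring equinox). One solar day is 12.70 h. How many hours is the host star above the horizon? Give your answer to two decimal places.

6.84 h

Solar declination: sin δ = sin ε · sin L_s = sin 49.50° × sin 163.8° = 0.21215, so δ = +12.248°.
cos h₀ = −tan ϕ · tan δ = −tan(+29.1°) × tan(+12.248°) = -0.1208, so h₀ = 1.6919 rad = 96.94°.
Daylight = 2h₀/(2π) × 12.70 h = (1.6919/π) × 12.70 = 6.84 h.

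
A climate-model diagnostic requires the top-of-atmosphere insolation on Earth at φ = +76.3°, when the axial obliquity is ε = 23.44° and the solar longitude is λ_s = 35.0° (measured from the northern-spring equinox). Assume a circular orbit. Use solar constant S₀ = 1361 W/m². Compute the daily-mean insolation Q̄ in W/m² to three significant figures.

Solar declination: sin δ = sin ε · sin λ_s = sin 23.44° × sin 35.0° = 0.22816, so δ = +13.189°.
cos H₀ = −tan(+76.3°) tan(+13.189°) = -0.9613, H₀ = 2.8625 rad.
Bracket: H₀ sin φ sin δ + cos φ cos δ sin H₀ = 2.8625×0.97155×0.22816 + 0.23684×0.97362×0.27545 = 0.634527 + 0.063517 = 0.698044.
Q̄ = (S₀/π) × [bracket] = (1361/π) × 0.698044 = 302.4 W/m².

Q̄ ≈ 302 W/m²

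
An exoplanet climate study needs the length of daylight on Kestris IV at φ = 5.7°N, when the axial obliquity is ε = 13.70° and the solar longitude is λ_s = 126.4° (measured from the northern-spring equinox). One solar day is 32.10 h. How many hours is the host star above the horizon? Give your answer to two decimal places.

Solar declination: sin δ = sin ε · sin λ_s = sin 13.70° × sin 126.4° = 0.19063, so δ = +10.990°.
cos H₀ = −tan φ · tan δ = −tan(+5.7°) × tan(+10.990°) = -0.0194, so H₀ = 1.5902 rad = 91.11°.
Daylight = 2H₀/(2π) × 32.10 h = (1.5902/π) × 32.10 = 16.25 h.

16.25 h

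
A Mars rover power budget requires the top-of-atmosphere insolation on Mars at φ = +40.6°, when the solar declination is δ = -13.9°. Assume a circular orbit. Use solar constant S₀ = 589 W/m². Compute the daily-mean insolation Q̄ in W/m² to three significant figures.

Q̄ ≈ 95.3 W/m²

cos H₀ = −tan(+40.6°) tan(-13.900°) = 0.2121, H₀ = 1.3571 rad.
Bracket: H₀ sin φ sin δ + cos φ cos δ sin H₀ = 1.3571×0.65077×-0.24023 + 0.75927×0.97072×0.97725 = -0.212162 + 0.720271 = 0.508109.
Q̄ = (S₀/π) × [bracket] = (589/π) × 0.508109 = 95.26 W/m².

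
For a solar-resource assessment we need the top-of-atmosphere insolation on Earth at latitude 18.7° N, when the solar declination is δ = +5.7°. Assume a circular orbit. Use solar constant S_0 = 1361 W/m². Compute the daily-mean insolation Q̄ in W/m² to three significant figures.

cos h₀ = −tan(+18.7°) tan(+5.700°) = -0.0338, h₀ = 1.6046 rad.
Bracket: h₀ sin ϕ sin δ + cos ϕ cos δ sin h₀ = 1.6046×0.32061×0.09932 + 0.94721×0.99506×0.99943 = 0.051095 + 0.941994 = 0.993089.
Q̄ = (S_0/π) × [bracket] = (1361/π) × 0.993089 = 430.2 W/m².

Q̄ ≈ 430 W/m²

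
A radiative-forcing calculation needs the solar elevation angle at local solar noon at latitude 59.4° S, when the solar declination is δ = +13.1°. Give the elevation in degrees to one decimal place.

17.5°

At local noon the hour angle is zero, so the zenith angle equals |φ − δ| = |-59.4° − (+13.100°)| = 72.500°.
Elevation = 90° − 72.500° = 17.5°.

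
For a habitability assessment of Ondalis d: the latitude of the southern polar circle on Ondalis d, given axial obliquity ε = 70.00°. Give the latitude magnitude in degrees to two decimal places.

The polar circle is the lowest latitude that experiences at least one full rotation of continuous darkness at the northern-summer solstice; it lies at |φ| = 90° − ε = 90° − 70.00° = 20.00°.

20.00°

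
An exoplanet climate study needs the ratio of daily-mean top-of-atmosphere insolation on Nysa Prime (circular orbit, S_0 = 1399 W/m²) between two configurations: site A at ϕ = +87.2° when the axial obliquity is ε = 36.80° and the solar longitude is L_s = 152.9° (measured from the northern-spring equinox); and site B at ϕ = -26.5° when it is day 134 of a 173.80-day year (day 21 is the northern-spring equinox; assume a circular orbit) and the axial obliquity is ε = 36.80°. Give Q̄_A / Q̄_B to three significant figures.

— Configuration A (ϕ=+87.2°):
Solar declination: sin δ = sin ε · sin L_s = sin 36.80° × sin 152.9° = 0.27288, so δ = +15.836°.
cos h₀ = −tan(+87.2°) tan(+15.836°) = -5.7996 ≤ −1 ⇒ polar day, h₀ = π.
Bracket: h₀ sin ϕ sin δ + cos ϕ cos δ sin h₀ = 3.1416×0.99881×0.27288 + 0.04885×0.96205×0.00000 = 0.856260 + 0.000000 = 0.856260.
Q̄ = (S_0/π) × [bracket] = (1399/π) × 0.856260 = 381.31 W/m².
— Configuration B (ϕ=-26.5°):
Solar longitude: L_s = 360° × (134 − 21)/173.80 = 234.062°.
sin δ = sin 36.80° × sin 234.062° = -0.48500, so δ = -29.013°.
cos h₀ = −tan(-26.5°) tan(-29.013°) = -0.2765, h₀ = 1.8510 rad.
Bracket: h₀ sin ϕ sin δ + cos ϕ cos δ sin h₀ = 1.8510×-0.44620×-0.48500 + 0.89493×0.87451×0.96101 = 0.400569 + 0.752111 = 1.152680.
Q̄ = (S_0/π) × [bracket] = (1399/π) × 1.152680 = 513.31 W/m².
Ratio Q̄_A / Q̄_B = 381.31 / 513.31 = 0.7428.

Q̄_A / Q̄_B ≈ 0.743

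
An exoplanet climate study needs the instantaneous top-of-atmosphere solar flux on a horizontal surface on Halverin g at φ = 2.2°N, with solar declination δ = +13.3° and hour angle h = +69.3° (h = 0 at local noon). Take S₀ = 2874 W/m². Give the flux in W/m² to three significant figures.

1.01e+03 W/m²

cos θ_z = sin φ sin δ + cos φ cos δ cos h = 0.008831 + 0.343741 = 0.352572.
Flux = S₀ · cos θ_z = 2874 × 0.352572 = 1013 W/m².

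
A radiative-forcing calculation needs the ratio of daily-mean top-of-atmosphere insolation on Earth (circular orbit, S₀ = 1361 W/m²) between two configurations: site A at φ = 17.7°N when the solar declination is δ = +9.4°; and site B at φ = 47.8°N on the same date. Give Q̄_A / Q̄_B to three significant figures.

Q̄_A / Q̄_B ≈ 1.18

— Configuration A (φ=+17.7°):
cos H₀ = −tan(+17.7°) tan(+9.400°) = -0.0528, H₀ = 1.6237 rad.
Bracket: H₀ sin φ sin δ + cos φ cos δ sin H₀ = 1.6237×0.30403×0.16333 + 0.95266×0.98657×0.99860 = 0.080628 + 0.938550 = 1.019178.
Q̄ = (S₀/π) × [bracket] = (1361/π) × 1.019178 = 441.53 W/m².
— Configuration B (φ=+47.8°):
cos H₀ = −tan(+47.8°) tan(+9.400°) = -0.1826, H₀ = 1.7544 rad.
Bracket: H₀ sin φ sin δ + cos φ cos δ sin H₀ = 1.7544×0.74080×0.16333 + 0.67172×0.98657×0.98319 = 0.212273 + 0.651559 = 0.863832.
Q̄ = (S₀/π) × [bracket] = (1361/π) × 0.863832 = 374.23 W/m².
Ratio Q̄_A / Q̄_B = 441.53 / 374.23 = 1.180.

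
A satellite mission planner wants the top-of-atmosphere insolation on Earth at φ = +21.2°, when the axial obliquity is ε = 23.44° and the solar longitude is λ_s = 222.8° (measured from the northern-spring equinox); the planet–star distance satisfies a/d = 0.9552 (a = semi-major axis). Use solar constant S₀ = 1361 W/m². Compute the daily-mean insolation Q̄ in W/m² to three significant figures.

Q̄ ≈ 296 W/m²

Solar declination: sin δ = sin ε · sin λ_s = sin 23.44° × sin 222.8° = -0.27027, so δ = -15.681°.
cos H₀ = −tan(+21.2°) tan(-15.681°) = 0.1089, H₀ = 1.4617 rad.
Bracket: H₀ sin φ sin δ + cos φ cos δ sin H₀ = 1.4617×0.36162×-0.27027 + 0.93232×0.96278×0.99405 = -0.142859 + 0.892278 = 0.749419.
Inverse-square distance factor (a/d)² = 0.9552² = 0.912407.
Q̄ = (S₀/π) × 0.912407 × [bracket] = (1361/π) × 0.912407 × 0.749419 = 296.2 W/m².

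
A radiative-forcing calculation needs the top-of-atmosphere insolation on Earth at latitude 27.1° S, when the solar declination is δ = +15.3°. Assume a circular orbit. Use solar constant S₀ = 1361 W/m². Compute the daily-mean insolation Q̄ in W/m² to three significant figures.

cos H₀ = −tan(-27.1°) tan(+15.300°) = 0.1400, H₀ = 1.4303 rad.
Bracket: H₀ sin φ sin δ + cos φ cos δ sin H₀ = 1.4303×-0.45554×0.26387 + 0.89021×0.96456×0.99015 = -0.171927 + 0.850203 = 0.678276.
Q̄ = (S₀/π) × [bracket] = (1361/π) × 0.678276 = 293.8 W/m².

Q̄ ≈ 294 W/m²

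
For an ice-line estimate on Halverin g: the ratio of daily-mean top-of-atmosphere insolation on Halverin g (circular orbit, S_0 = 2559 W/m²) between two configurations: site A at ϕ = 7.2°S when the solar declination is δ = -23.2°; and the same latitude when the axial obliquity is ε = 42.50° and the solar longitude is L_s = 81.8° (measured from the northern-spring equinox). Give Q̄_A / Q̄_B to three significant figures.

— Configuration A (ϕ=-7.2°):
cos h₀ = −tan(-7.2°) tan(-23.200°) = -0.0541, h₀ = 1.6250 rad.
Bracket: h₀ sin ϕ sin δ + cos ϕ cos δ sin h₀ = 1.6250×-0.12533×-0.39394 + 0.99211×0.91914×0.99853 = 0.080230 + 0.910548 = 0.990778.
Q̄ = (S_0/π) × [bracket] = (2559/π) × 0.990778 = 807.04 W/m².
— Configuration B (ϕ=-7.2°):
Solar declination: sin δ = sin ε · sin L_s = sin 42.50° × sin 81.8° = 0.66868, so δ = +41.966°.
cos h₀ = −tan(-7.2°) tan(+41.966°) = 0.1136, h₀ = 1.4569 rad.
Bracket: h₀ sin ϕ sin δ + cos ϕ cos δ sin h₀ = 1.4569×-0.12533×0.66868 + 0.99211×0.74355×0.99353 = -0.122096 + 0.732911 = 0.610815.
Q̄ = (S_0/π) × [bracket] = (2559/π) × 0.610815 = 497.54 W/m².
Ratio Q̄_A / Q̄_B = 807.04 / 497.54 = 1.622.

Q̄_A / Q̄_B ≈ 1.62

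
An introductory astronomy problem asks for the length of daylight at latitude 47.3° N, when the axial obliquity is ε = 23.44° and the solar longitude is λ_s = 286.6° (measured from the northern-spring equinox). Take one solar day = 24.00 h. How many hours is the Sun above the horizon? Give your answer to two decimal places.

Solar declination: sin δ = sin ε · sin λ_s = sin 23.44° × sin 286.6° = -0.38121, so δ = -22.409°.
cos H₀ = −tan φ · tan δ = −tan(+47.3°) × tan(-22.409°) = 0.4469, so H₀ = 1.1075 rad = 63.46°.
Daylight = 2H₀/(2π) × 24.00 h = (1.1075/π) × 24.00 = 8.46 h.

8.46 h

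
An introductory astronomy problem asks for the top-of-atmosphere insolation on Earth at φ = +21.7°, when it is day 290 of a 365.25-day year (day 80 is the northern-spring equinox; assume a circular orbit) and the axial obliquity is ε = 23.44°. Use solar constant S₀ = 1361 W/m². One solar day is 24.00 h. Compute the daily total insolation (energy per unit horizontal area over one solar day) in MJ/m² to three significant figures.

Solar longitude: λ_s = 360° × (290 − 80)/365.25 = 206.982°.
sin δ = sin 23.44° × sin 206.982° = -0.18048, so δ = -10.398°.
cos H₀ = −tan(+21.7°) tan(-10.398°) = 0.0730, H₀ = 1.4977 rad.
Bracket: H₀ sin φ sin δ + cos φ cos δ sin H₀ = 1.4977×0.36975×-0.18048 + 0.92913×0.98358×0.99733 = -0.099945 + 0.911434 = 0.811489.
Q̄ = (S₀/π) × [bracket] = (1361/π) × 0.811489 = 351.55 W/m².
Daily total = Q̄ × 24.00 h × 3600 s/h = 351.55 × 24.00 × 3600 / 10⁶ = 30.37 MJ/m².

30.4 MJ/m²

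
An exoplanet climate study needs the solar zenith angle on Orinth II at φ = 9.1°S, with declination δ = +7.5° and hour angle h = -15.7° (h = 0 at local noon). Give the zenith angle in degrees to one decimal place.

cos θ_z = sin φ sin δ + cos φ cos δ cos h = -0.020644 + 0.942443 = 0.921799.
θ_z = arccos(0.921799) = 22.8°.

θ_z = 22.8°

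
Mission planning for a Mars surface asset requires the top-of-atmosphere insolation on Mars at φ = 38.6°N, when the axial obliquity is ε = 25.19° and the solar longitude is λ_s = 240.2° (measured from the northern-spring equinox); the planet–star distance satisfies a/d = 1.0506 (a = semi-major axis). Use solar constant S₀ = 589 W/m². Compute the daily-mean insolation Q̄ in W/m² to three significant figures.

Q̄ ≈ 83.0 W/m²

Solar declination: sin δ = sin ε · sin λ_s = sin 25.19° × sin 240.2° = -0.36934, so δ = -21.675°.
cos H₀ = −tan(+38.6°) tan(-21.675°) = 0.3173, H₀ = 1.2479 rad.
Bracket: H₀ sin φ sin δ + cos φ cos δ sin H₀ = 1.2479×0.62388×-0.36934 + 0.78152×0.92929×0.94833 = -0.287546 + 0.688733 = 0.401187.
Inverse-square distance factor (a/d)² = 1.0506² = 1.103760.
Q̄ = (S₀/π) × 1.103760 × [bracket] = (589/π) × 1.103760 × 0.401187 = 83.02 W/m².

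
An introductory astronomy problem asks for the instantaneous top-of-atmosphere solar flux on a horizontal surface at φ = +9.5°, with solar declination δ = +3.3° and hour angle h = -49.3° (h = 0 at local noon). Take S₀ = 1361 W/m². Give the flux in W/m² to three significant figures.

cos θ_z = sin φ sin δ + cos φ cos δ cos h = 0.009501 + 0.642089 = 0.651590.
Flux = S₀ · cos θ_z = 1361 × 0.651590 = 886.8 W/m².

887 W/m²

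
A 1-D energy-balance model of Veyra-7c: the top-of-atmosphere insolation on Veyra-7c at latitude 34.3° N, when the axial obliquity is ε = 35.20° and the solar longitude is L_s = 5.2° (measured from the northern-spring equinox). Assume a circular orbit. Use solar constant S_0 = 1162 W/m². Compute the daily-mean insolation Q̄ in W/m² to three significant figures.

Solar declination: sin δ = sin ε · sin L_s = sin 35.20° × sin 5.2° = 0.05224, so δ = +2.995°.
cos h₀ = −tan(+34.3°) tan(+2.995°) = -0.0357, h₀ = 1.6065 rad.
Bracket: h₀ sin ϕ sin δ + cos ϕ cos δ sin h₀ = 1.6065×0.56353×0.05224 + 0.82610×0.99863×0.99936 = 0.047293 + 0.824440 = 0.871733.
Q̄ = (S_0/π) × [bracket] = (1162/π) × 0.871733 = 322.4 W/m².

Q̄ ≈ 322 W/m²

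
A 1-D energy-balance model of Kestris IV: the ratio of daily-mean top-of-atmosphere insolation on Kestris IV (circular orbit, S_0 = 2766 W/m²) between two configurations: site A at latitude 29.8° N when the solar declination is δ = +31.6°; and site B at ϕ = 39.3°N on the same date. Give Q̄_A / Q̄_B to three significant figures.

— Configuration A (ϕ=+29.8°):
cos h₀ = −tan(+29.8°) tan(+31.600°) = -0.3523, h₀ = 1.9309 rad.
Bracket: h₀ sin ϕ sin δ + cos ϕ cos δ sin h₀ = 1.9309×0.49697×0.52399 + 0.86777×0.85173×0.93588 = 0.502820 + 0.691714 = 1.194534.
Q̄ = (S_0/π) × [bracket] = (2766/π) × 1.194534 = 1051.7 W/m².
— Configuration B (ϕ=+39.3°):
cos h₀ = −tan(+39.3°) tan(+31.600°) = -0.5035, h₀ = 2.0985 rad.
Bracket: h₀ sin ϕ sin δ + cos ϕ cos δ sin h₀ = 2.0985×0.63338×0.52399 + 0.77384×0.85173×0.86397 = 0.696460 + 0.569445 = 1.265905.
Q̄ = (S_0/π) × [bracket] = (2766/π) × 1.265905 = 1114.6 W/m².
Ratio Q̄_A / Q̄_B = 1051.7 / 1114.6 = 0.9436.

Q̄_A / Q̄_B ≈ 0.944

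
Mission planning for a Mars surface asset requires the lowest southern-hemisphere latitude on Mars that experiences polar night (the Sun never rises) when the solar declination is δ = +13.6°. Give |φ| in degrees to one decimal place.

|φ| = 76.4°

Polar night requires cos H₀ = −tan φ tan δ ≥ 1, i.e. tan φ tan δ ≤ −1.
The boundary is |tan φ| · |tan δ| = 1, so |φ| = 90° − |δ| = 90° − 13.6° = 76.4° in the southern hemisphere.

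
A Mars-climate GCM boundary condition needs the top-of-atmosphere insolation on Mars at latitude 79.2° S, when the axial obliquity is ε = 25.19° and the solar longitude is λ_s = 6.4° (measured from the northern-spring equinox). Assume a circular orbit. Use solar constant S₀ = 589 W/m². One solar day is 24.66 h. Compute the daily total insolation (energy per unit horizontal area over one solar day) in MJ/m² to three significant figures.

1.99 MJ/m²

Solar declination: sin δ = sin ε · sin λ_s = sin 25.19° × sin 6.4° = 0.04744, so δ = +2.719°.
cos H₀ = −tan(-79.2°) tan(+2.719°) = 0.2490, H₀ = 1.3192 rad.
Bracket: H₀ sin φ sin δ + cos φ cos δ sin H₀ = 1.3192×-0.98229×0.04744 + 0.18738×0.99887×0.96851 = -0.061475 + 0.181274 = 0.119799.
Q̄ = (S₀/π) × [bracket] = (589/π) × 0.119799 = 22.460 W/m².
Daily total = Q̄ × 24.66 h × 3600 s/h = 22.460 × 24.66 × 3600 / 10⁶ = 1.994 MJ/m².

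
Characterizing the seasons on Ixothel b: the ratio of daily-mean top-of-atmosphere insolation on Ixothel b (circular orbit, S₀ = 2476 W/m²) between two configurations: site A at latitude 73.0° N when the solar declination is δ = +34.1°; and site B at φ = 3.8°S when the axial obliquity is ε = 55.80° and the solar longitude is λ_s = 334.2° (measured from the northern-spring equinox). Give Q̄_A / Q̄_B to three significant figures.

Q̄_A / Q̄_B ≈ 1.74

— Configuration A (φ=+73.0°):
cos H₀ = −tan(+73.0°) tan(+34.100°) = -2.2145 ≤ −1 ⇒ polar day, H₀ = π.
Bracket: H₀ sin φ sin δ + cos φ cos δ sin H₀ = 3.1416×0.95630×0.56064 + 0.29237×0.82806×0.00000 = 1.684338 + 0.000000 = 1.684338.
Q̄ = (S₀/π) × [bracket] = (2476/π) × 1.684338 = 1327.5 W/m².
— Configuration B (φ=-3.8°):
Solar declination: sin δ = sin ε · sin λ_s = sin 55.80° × sin 334.2° = -0.35997, so δ = -21.098°.
cos H₀ = −tan(-3.8°) tan(-21.098°) = -0.0256, H₀ = 1.5964 rad.
Bracket: H₀ sin φ sin δ + cos φ cos δ sin H₀ = 1.5964×-0.06627×-0.35997 + 0.99780×0.93296×0.99967 = 0.038082 + 0.930600 = 0.968682.
Q̄ = (S₀/π) × [bracket] = (2476/π) × 0.968682 = 763.45 W/m².
Ratio Q̄_A / Q̄_B = 1327.5 / 763.45 = 1.739.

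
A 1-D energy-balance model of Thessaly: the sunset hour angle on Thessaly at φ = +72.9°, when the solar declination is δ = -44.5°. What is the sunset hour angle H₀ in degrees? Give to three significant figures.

H₀ = 0.00°

cos H₀ = −tan φ · tan δ = 3.1943 ≥ 1, so the host star never rises (polar night) and H₀ = 0.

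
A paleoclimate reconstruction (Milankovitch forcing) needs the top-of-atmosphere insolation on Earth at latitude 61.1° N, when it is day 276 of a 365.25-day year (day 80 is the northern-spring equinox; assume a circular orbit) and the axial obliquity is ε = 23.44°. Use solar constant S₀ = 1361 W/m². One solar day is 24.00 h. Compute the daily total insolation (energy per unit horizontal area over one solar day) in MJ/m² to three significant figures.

13.6 MJ/m²

Solar longitude: λ_s = 360° × (276 − 80)/365.25 = 193.183°.
sin δ = sin 23.44° × sin 193.183° = -0.09072, so δ = -5.205°.
cos H₀ = −tan(+61.1°) tan(-5.205°) = 0.1650, H₀ = 1.4050 rad.
Bracket: H₀ sin φ sin δ + cos φ cos δ sin H₀ = 1.4050×0.87546×-0.09072 + 0.48328×0.99588×0.98629 = -0.111588 + 0.474690 = 0.363102.
Q̄ = (S₀/π) × [bracket] = (1361/π) × 0.363102 = 157.30 W/m².
Daily total = Q̄ × 24.00 h × 3600 s/h = 157.30 × 24.00 × 3600 / 10⁶ = 13.59 MJ/m².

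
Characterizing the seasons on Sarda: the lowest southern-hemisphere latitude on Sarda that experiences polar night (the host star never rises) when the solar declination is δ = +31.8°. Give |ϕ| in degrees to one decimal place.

Polar night requires cos h₀ = −tan ϕ tan δ ≥ 1, i.e. tan ϕ tan δ ≤ −1.
The boundary is |tan ϕ| · |tan δ| = 1, so |ϕ| = 90° − |δ| = 90° − 31.8° = 58.2° in the southern hemisphere.

|ϕ| = 58.2°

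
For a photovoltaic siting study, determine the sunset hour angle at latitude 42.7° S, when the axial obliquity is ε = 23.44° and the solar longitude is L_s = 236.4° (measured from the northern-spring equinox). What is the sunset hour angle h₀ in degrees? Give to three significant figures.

Solar declination: sin δ = sin ε · sin L_s = sin 23.44° × sin 236.4° = -0.33133, so δ = -19.349°.
cos h₀ = −tan ϕ · tan δ = −tan(-42.7°) × tan(-19.349°) = -0.3240, so h₀ = 1.9008 rad = 108.91°.

h₀ = 109°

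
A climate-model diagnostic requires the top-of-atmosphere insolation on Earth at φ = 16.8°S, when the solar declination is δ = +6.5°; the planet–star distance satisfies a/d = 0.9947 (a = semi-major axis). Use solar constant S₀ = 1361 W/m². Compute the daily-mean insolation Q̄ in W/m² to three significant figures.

cos H₀ = −tan(-16.8°) tan(+6.500°) = 0.0344, H₀ = 1.5364 rad.
Bracket: H₀ sin φ sin δ + cos φ cos δ sin H₀ = 1.5364×-0.28903×0.11320 + 0.95732×0.99357×0.99941 = -0.050268 + 0.950603 = 0.900335.
Inverse-square distance factor (a/d)² = 0.9947² = 0.989428.
Q̄ = (S₀/π) × 0.989428 × [bracket] = (1361/π) × 0.989428 × 0.900335 = 385.9 W/m².

Q̄ ≈ 386 W/m²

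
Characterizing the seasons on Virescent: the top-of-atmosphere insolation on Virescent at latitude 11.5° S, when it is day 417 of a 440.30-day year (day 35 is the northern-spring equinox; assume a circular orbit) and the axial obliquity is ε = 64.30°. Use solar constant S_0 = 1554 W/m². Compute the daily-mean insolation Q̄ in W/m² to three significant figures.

Q̄ ≈ 471 W/m²

Solar longitude: L_s = 360° × (417 − 35)/440.30 = 312.333°.
sin δ = sin 64.30° × sin 312.333° = -0.66612, so δ = -41.768°.
cos h₀ = −tan(-11.5°) tan(-41.768°) = -0.1817, h₀ = 1.7535 rad.
Bracket: h₀ sin ϕ sin δ + cos ϕ cos δ sin h₀ = 1.7535×-0.19937×-0.66612 + 0.97992×0.74584×0.98335 = 0.232872 + 0.718695 = 0.951567.
Q̄ = (S_0/π) × [bracket] = (1554/π) × 0.951567 = 470.7 W/m².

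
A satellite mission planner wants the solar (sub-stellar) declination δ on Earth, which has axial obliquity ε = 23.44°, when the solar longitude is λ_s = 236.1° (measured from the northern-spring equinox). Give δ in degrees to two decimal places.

δ = -19.28°

sin δ = sin ε · sin λ_s = sin 23.44° × sin 236.1° = -0.330169.
δ = arcsin(-0.330169) = -19.28°.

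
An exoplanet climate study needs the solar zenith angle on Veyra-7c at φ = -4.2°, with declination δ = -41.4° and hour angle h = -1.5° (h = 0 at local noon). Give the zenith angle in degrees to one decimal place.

θ_z = 37.2°

cos θ_z = sin φ sin δ + cos φ cos δ cos h = 0.048433 + 0.747840 = 0.796273.
θ_z = arccos(0.796273) = 37.2°.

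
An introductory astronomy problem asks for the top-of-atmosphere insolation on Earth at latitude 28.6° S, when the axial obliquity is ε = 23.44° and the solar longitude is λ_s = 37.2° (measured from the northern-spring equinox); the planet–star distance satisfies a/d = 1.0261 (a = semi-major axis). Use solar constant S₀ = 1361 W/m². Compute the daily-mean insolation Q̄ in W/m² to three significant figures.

Solar declination: sin δ = sin ε · sin λ_s = sin 23.44° × sin 37.2° = 0.24050, so δ = +13.916°.
cos H₀ = −tan(-28.6°) tan(+13.916°) = 0.1351, H₀ = 1.4353 rad.
Bracket: H₀ sin φ sin δ + cos φ cos δ sin H₀ = 1.4353×-0.47869×0.24050 + 0.87798×0.97065×0.99083 = -0.165239 + 0.844397 = 0.679158.
Inverse-square distance factor (a/d)² = 1.0261² = 1.052881.
Q̄ = (S₀/π) × 1.052881 × [bracket] = (1361/π) × 1.052881 × 0.679158 = 309.8 W/m².

Q̄ ≈ 310 W/m²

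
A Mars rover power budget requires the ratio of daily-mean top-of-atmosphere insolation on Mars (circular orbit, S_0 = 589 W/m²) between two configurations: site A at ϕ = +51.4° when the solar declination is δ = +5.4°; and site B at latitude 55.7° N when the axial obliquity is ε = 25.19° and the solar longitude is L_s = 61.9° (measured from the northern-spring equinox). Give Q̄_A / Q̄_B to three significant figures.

Q̄_A / Q̄_B ≈ 0.671

— Configuration A (ϕ=+51.4°):
cos h₀ = −tan(+51.4°) tan(+5.400°) = -0.1184, h₀ = 1.6895 rad.
Bracket: h₀ sin ϕ sin δ + cos ϕ cos δ sin h₀ = 1.6895×0.78152×0.09411 + 0.62388×0.99556×0.99296 = 0.124261 + 0.616737 = 0.740998.
Q̄ = (S_0/π) × [bracket] = (589/π) × 0.740998 = 138.93 W/m².
— Configuration B (ϕ=+55.7°):
Solar declination: sin δ = sin ε · sin L_s = sin 25.19° × sin 61.9° = 0.37545, so δ = +22.052°.
cos h₀ = −tan(+55.7°) tan(+22.052°) = -0.5938, h₀ = 2.2066 rad.
Bracket: h₀ sin ϕ sin δ + cos ϕ cos δ sin h₀ = 2.2066×0.82610×0.37545 + 0.56353×0.92684×0.80459 = 0.684397 + 0.420239 = 1.104636.
Q̄ = (S_0/π) × [bracket] = (589/π) × 1.104636 = 207.10 W/m².
Ratio Q̄_A / Q̄_B = 138.93 / 207.10 = 0.6708.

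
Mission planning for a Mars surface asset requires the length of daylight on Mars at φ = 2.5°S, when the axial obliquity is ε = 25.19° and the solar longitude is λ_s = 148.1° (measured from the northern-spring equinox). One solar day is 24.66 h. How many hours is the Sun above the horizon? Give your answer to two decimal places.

Solar declination: sin δ = sin ε · sin λ_s = sin 25.19° × sin 148.1° = 0.22491, so δ = +12.998°.
cos H₀ = −tan φ · tan δ = −tan(-2.5°) × tan(+12.998°) = 0.0101, so H₀ = 1.5607 rad = 89.42°.
Daylight = 2H₀/(2π) × 24.66 h = (1.5607/π) × 24.66 = 12.25 h.

12.25 h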